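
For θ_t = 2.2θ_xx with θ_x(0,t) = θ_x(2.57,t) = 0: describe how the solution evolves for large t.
θ → constant (steady state). Heat is conserved (no flux at boundaries); solution approaches the spatial average.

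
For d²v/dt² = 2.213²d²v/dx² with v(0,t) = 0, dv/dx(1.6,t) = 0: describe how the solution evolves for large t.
v oscillates (no decay). Energy is conserved; the solution oscillates indefinitely as standing waves.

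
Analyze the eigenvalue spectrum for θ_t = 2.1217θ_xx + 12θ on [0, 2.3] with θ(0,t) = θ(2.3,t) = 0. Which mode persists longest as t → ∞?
Eigenvalues: λₙ = 2.1217n²π²/2.3² - 12.
First three modes:
  n=1: λ₁ = 2.1217π²/2.3² - 12 ≈ -8.042
  n=2: λ₂ = 8.4868π²/2.3² - 12 ≈ 3.834
  n=3: λ₃ = 19.0953π²/2.3² - 12 ≈ 23.626
Since 2.1217π²/2.3² ≈ 3.958 < 12, λ₁ < 0.
The n=1 mode grows fastest (−λₙ is largest for n=1) → dominates.
Asymptotic: θ ~ c₁ sin(πx/2.3) e^{8.042t} (exponential growth at rate −λ₁ ≈ 8.042).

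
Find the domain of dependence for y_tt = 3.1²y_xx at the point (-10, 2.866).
Domain of dependence: [-18.8846, -1.1154]. Signals travel at speed 3.1, so data within |x - -10| ≤ 3.1·2.866 = 8.8846 can reach the point.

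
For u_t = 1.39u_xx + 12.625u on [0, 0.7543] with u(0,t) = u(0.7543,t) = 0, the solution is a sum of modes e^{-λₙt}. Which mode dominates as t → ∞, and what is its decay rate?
Eigenvalues: λₙ = 1.39n²π²/0.7543² - 12.625.
First three modes:
  n=1: λ₁ = 1.39π²/0.7543² - 12.625 ≈ 11.487
  n=2: λ₂ = 5.56π²/0.7543² - 12.625 ≈ 83.821
  n=3: λ₃ = 12.51π²/0.7543² - 12.625 ≈ 204.38
Since 1.39π²/0.7543² ≈ 24.112 > 12.625, all λₙ > 0.
The n=1 mode decays slowest → dominates as t → ∞.
Asymptotic: u ~ c₁ sin(πx/0.7543) e^{-λ₁t} with decay rate λ₁ ≈ 11.487.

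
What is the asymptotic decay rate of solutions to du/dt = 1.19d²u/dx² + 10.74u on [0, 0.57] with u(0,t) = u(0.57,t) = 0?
Eigenvalues: λₙ = 1.19n²π²/0.57² - 10.74.
First three modes:
  n=1: λ₁ = 1.19π²/0.57² - 10.74 ≈ 25.409
  n=2: λ₂ = 4.76π²/0.57² - 10.74 ≈ 133.856
  n=3: λ₃ = 10.71π²/0.57² - 10.74 ≈ 314.602
Since 1.19π²/0.57² ≈ 36.149 > 10.74, all λₙ > 0.
The n=1 mode decays slowest → dominates as t → ∞.
Asymptotic: u ~ c₁ sin(πx/0.57) e^{-λ₁t} with decay rate λ₁ ≈ 25.409.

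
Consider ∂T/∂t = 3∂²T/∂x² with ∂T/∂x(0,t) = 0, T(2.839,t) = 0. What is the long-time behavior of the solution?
As t → ∞, T → 0. Heat escapes through the Dirichlet boundary.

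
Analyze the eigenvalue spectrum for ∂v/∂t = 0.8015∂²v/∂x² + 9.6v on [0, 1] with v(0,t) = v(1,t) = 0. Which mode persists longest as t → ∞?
Eigenvalues: λₙ = 0.8015n²π²/1² - 9.6.
First three modes:
  n=1: λ₁ = 0.8015π² - 9.6 ≈ -1.69
  n=2: λ₂ = 3.206π² - 9.6 ≈ 22.042
  n=3: λ₃ = 7.2135π² - 9.6 ≈ 61.594
Since 0.8015π² ≈ 7.91 < 9.6, λ₁ < 0.
The n=1 mode grows fastest (−λₙ is largest for n=1) → dominates.
Asymptotic: v ~ c₁ sin(πx/1) e^{1.69t} (exponential growth at rate −λ₁ ≈ 1.69).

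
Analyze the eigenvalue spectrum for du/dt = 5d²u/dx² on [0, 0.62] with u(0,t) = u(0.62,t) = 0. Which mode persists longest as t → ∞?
Eigenvalues: λₙ = 5n²π²/0.62².
First three modes:
  n=1: λ₁ = 5π²/0.62² ≈ 128.377
  n=2: λ₂ = 20π²/0.62² ≈ 513.507 (4× faster decay)
  n=3: λ₃ = 45π²/0.62² ≈ 1155.391 (9× faster decay)
As t → ∞, higher modes decay exponentially faster. The n=1 mode dominates: u ~ c₁ sin(πx/0.62) e^{-λ₁t}.
Decay rate: λ₁ = 5π²/0.62² ≈ 128.377.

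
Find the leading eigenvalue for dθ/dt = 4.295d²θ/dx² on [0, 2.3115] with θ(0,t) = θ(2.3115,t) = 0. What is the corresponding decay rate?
Eigenvalues: λₙ = 4.295n²π²/2.3115².
First three modes:
  n=1: λ₁ = 4.295π²/2.3115² ≈ 7.934
  n=2: λ₂ = 17.18π²/2.3115² ≈ 31.735 (4× faster decay)
  n=3: λ₃ = 38.655π²/2.3115² ≈ 71.403 (9× faster decay)
As t → ∞, higher modes decay exponentially faster. The n=1 mode dominates: θ ~ c₁ sin(πx/2.3115) e^{-λ₁t}.
Decay rate: λ₁ = 4.295π²/2.3115² ≈ 7.934.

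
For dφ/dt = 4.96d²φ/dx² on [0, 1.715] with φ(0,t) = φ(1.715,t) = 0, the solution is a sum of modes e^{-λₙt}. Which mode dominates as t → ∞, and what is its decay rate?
Eigenvalues: λₙ = 4.96n²π²/1.715².
First three modes:
  n=1: λ₁ = 4.96π²/1.715² ≈ 16.644
  n=2: λ₂ = 19.84π²/1.715² ≈ 66.575 (4× faster decay)
  n=3: λ₃ = 44.64π²/1.715² ≈ 149.794 (9× faster decay)
As t → ∞, higher modes decay exponentially faster. The n=1 mode dominates: φ ~ c₁ sin(πx/1.715) e^{-λ₁t}.
Decay rate: λ₁ = 4.96π²/1.715² ≈ 16.644.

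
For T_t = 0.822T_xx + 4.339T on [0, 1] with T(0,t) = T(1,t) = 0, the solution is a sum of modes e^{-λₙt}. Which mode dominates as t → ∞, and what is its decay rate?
Eigenvalues: λₙ = 0.822n²π²/1² - 4.339.
First three modes:
  n=1: λ₁ = 0.822π² - 4.339 ≈ 3.774
  n=2: λ₂ = 3.288π² - 4.339 ≈ 28.112
  n=3: λ₃ = 7.398π² - 4.339 ≈ 68.676
Since 0.822π² ≈ 8.113 > 4.339, all λₙ > 0.
The n=1 mode decays slowest → dominates as t → ∞.
Asymptotic: T ~ c₁ sin(πx/1) e^{-λ₁t} with decay rate λ₁ ≈ 3.774.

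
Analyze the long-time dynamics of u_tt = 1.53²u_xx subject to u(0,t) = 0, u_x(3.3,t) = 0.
Long-time behavior: u oscillates (no decay). Energy is conserved; the solution oscillates indefinitely as standing waves.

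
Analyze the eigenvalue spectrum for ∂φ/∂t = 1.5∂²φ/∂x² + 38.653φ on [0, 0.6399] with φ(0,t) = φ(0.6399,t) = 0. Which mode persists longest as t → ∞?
Eigenvalues: λₙ = 1.5n²π²/0.6399² - 38.653.
First three modes:
  n=1: λ₁ = 1.5π²/0.6399² - 38.653 ≈ -2.498
  n=2: λ₂ = 6π²/0.6399² - 38.653 ≈ 105.966
  n=3: λ₃ = 13.5π²/0.6399² - 38.653 ≈ 286.741
Since 1.5π²/0.6399² ≈ 36.155 < 38.653, λ₁ < 0.
The n=1 mode grows fastest (−λₙ is largest for n=1) → dominates.
Asymptotic: φ ~ c₁ sin(πx/0.6399) e^{2.498t} (exponential growth at rate −λ₁ ≈ 2.498).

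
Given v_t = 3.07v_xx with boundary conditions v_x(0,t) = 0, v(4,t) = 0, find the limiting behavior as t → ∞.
v → 0. Heat escapes through the Dirichlet boundary.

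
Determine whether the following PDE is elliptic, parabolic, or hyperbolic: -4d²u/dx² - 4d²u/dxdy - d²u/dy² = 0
Coefficients: A = -4, B = -4, C = -1. B² - 4AC = 0, which is zero, so the equation is parabolic.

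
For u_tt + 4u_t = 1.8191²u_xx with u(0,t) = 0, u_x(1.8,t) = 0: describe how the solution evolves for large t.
u → 0. Damping (γ=4) dissipates energy; oscillations decay exponentially.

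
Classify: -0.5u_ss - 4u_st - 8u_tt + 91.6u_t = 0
Parabolic (discriminant = 0).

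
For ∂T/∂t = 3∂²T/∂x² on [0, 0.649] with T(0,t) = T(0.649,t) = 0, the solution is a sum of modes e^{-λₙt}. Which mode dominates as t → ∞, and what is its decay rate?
Eigenvalues: λₙ = 3n²π²/0.649².
First three modes:
  n=1: λ₁ = 3π²/0.649² ≈ 70.296
  n=2: λ₂ = 12π²/0.649² ≈ 281.185 (4× faster decay)
  n=3: λ₃ = 27π²/0.649² ≈ 632.665 (9× faster decay)
As t → ∞, higher modes decay exponentially faster. The n=1 mode dominates: T ~ c₁ sin(πx/0.649) e^{-λ₁t}.
Decay rate: λ₁ = 3π²/0.649² ≈ 70.296.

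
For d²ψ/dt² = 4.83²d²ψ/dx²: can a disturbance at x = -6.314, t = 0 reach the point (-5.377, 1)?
Yes. The domain of dependence is [-10.207, -0.547], and -6.314 ∈ [-10.207, -0.547].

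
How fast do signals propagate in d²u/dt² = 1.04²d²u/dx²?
Speed = 1.04. Information travels along characteristics x = x₀ ± 1.04t.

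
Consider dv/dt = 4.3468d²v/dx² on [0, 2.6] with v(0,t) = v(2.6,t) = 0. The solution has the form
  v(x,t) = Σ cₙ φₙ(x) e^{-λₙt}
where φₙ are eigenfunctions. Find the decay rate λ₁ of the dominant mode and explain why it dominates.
Eigenvalues: λₙ = 4.3468n²π²/2.6².
First three modes:
  n=1: λ₁ = 4.3468π²/2.6² ≈ 6.346
  n=2: λ₂ = 17.3872π²/2.6² ≈ 25.385 (4× faster decay)
  n=3: λ₃ = 39.1212π²/2.6² ≈ 57.117 (9× faster decay)
As t → ∞, higher modes decay exponentially faster. The n=1 mode dominates: v ~ c₁ sin(πx/2.6) e^{-λ₁t}.
Decay rate: λ₁ = 4.3468π²/2.6² ≈ 6.346.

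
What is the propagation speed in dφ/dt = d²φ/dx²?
Infinite. The heat equation is parabolic, not hyperbolic, so disturbances propagate instantly.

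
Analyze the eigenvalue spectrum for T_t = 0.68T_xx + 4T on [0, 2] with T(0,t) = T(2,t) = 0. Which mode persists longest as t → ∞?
Eigenvalues: λₙ = 0.68n²π²/2² - 4.
First three modes:
  n=1: λ₁ = 0.68π²/2² - 4 ≈ -2.322
  n=2: λ₂ = 2.72π²/2² - 4 ≈ 2.711
  n=3: λ₃ = 6.12π²/2² - 4 ≈ 11.1
Since 0.68π²/2² ≈ 1.678 < 4, λ₁ < 0.
The n=1 mode grows fastest (−λₙ is largest for n=1) → dominates.
Asymptotic: T ~ c₁ sin(πx/2) e^{2.322t} (exponential growth at rate −λ₁ ≈ 2.322).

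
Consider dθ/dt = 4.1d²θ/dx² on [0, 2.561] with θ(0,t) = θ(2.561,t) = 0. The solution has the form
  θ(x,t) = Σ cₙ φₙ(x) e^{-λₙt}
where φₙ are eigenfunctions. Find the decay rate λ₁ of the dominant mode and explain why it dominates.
Eigenvalues: λₙ = 4.1n²π²/2.561².
First three modes:
  n=1: λ₁ = 4.1π²/2.561² ≈ 6.17
  n=2: λ₂ = 16.4π²/2.561² ≈ 24.679 (4× faster decay)
  n=3: λ₃ = 36.9π²/2.561² ≈ 55.527 (9× faster decay)
As t → ∞, higher modes decay exponentially faster. The n=1 mode dominates: θ ~ c₁ sin(πx/2.561) e^{-λ₁t}.
Decay rate: λ₁ = 4.1π²/2.561² ≈ 6.17.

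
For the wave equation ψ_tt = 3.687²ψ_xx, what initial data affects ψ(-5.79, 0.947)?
Domain of dependence: [-9.281589, -2.298411]. Signals travel at speed 3.687, so data within |x - -5.79| ≤ 3.687·0.947 = 3.491589 can reach the point.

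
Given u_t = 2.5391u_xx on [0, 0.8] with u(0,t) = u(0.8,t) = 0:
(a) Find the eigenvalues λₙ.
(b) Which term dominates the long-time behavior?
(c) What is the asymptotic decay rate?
Eigenvalues: λₙ = 2.5391n²π²/0.8².
First three modes:
  n=1: λ₁ = 2.5391π²/0.8² ≈ 39.156
  n=2: λ₂ = 10.1564π²/0.8² ≈ 156.624 (4× faster decay)
  n=3: λ₃ = 22.8519π²/0.8² ≈ 352.405 (9× faster decay)
As t → ∞, higher modes decay exponentially faster. The n=1 mode dominates: u ~ c₁ sin(πx/0.8) e^{-λ₁t}.
Decay rate: λ₁ = 2.5391π²/0.8² ≈ 39.156.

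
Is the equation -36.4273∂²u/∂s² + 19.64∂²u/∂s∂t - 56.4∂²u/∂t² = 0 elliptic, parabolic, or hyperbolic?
Computing B² - 4AC with A = -36.4273, B = 19.64, C = -56.4: discriminant = -7832.26928 (negative). Answer: elliptic.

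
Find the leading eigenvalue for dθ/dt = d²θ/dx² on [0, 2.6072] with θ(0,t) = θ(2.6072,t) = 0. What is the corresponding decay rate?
Eigenvalues: λₙ = n²π²/2.6072².
First three modes:
  n=1: λ₁ = π²/2.6072² ≈ 1.452
  n=2: λ₂ = 4π²/2.6072² ≈ 5.808 (4× faster decay)
  n=3: λ₃ = 9π²/2.6072² ≈ 13.068 (9× faster decay)
As t → ∞, higher modes decay exponentially faster. The n=1 mode dominates: θ ~ c₁ sin(πx/2.6072) e^{-λ₁t}.
Decay rate: λ₁ = π²/2.6072² ≈ 1.452.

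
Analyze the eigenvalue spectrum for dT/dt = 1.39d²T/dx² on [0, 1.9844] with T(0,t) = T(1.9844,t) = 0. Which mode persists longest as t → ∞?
Eigenvalues: λₙ = 1.39n²π²/1.9844².
First three modes:
  n=1: λ₁ = 1.39π²/1.9844² ≈ 3.484
  n=2: λ₂ = 5.56π²/1.9844² ≈ 13.935 (4× faster decay)
  n=3: λ₃ = 12.51π²/1.9844² ≈ 31.354 (9× faster decay)
As t → ∞, higher modes decay exponentially faster. The n=1 mode dominates: T ~ c₁ sin(πx/1.9844) e^{-λ₁t}.
Decay rate: λ₁ = 1.39π²/1.9844² ≈ 3.484.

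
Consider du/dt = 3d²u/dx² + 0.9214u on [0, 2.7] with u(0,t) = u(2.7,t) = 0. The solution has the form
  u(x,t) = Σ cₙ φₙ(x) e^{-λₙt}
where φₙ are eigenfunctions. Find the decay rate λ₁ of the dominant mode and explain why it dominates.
Eigenvalues: λₙ = 3n²π²/2.7² - 0.9214.
First three modes:
  n=1: λ₁ = 3π²/2.7² - 0.9214 ≈ 3.14
  n=2: λ₂ = 12π²/2.7² - 0.9214 ≈ 15.325
  n=3: λ₃ = 27π²/2.7² - 0.9214 ≈ 35.633
Since 3π²/2.7² ≈ 4.062 > 0.9214, all λₙ > 0.
The n=1 mode decays slowest → dominates as t → ∞.
Asymptotic: u ~ c₁ sin(πx/2.7) e^{-λ₁t} with decay rate λ₁ ≈ 3.14.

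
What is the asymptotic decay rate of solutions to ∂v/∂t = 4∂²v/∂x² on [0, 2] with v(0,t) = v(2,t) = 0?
Eigenvalues: λₙ = 4n²π²/2².
First three modes:
  n=1: λ₁ = 4π²/2² ≈ 9.87
  n=2: λ₂ = 16π²/2² ≈ 39.478 (4× faster decay)
  n=3: λ₃ = 36π²/2² ≈ 88.826 (9× faster decay)
As t → ∞, higher modes decay exponentially faster. The n=1 mode dominates: v ~ c₁ sin(πx/2) e^{-λ₁t}.
Decay rate: λ₁ = 4π²/2² ≈ 9.87.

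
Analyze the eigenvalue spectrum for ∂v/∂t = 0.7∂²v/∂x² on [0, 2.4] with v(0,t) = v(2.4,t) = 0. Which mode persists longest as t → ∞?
Eigenvalues: λₙ = 0.7n²π²/2.4².
First three modes:
  n=1: λ₁ = 0.7π²/2.4² ≈ 1.199
  n=2: λ₂ = 2.8π²/2.4² ≈ 4.798 (4× faster decay)
  n=3: λ₃ = 6.3π²/2.4² ≈ 10.795 (9× faster decay)
As t → ∞, higher modes decay exponentially faster. The n=1 mode dominates: v ~ c₁ sin(πx/2.4) e^{-λ₁t}.
Decay rate: λ₁ = 0.7π²/2.4² ≈ 1.199.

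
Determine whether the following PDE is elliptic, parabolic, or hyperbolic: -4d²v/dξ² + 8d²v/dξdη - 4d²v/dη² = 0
Coefficients: A = -4, B = 8, C = -4. B² - 4AC = 0, which is zero, so the equation is parabolic.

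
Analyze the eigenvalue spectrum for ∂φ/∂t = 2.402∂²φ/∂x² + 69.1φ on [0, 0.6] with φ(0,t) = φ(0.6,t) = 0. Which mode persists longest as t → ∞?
Eigenvalues: λₙ = 2.402n²π²/0.6² - 69.1.
First three modes:
  n=1: λ₁ = 2.402π²/0.6² - 69.1 ≈ -3.248
  n=2: λ₂ = 9.608π²/0.6² - 69.1 ≈ 194.309
  n=3: λ₃ = 21.618π²/0.6² - 69.1 ≈ 523.57
Since 2.402π²/0.6² ≈ 65.852 < 69.1, λ₁ < 0.
The n=1 mode grows fastest (−λₙ is largest for n=1) → dominates.
Asymptotic: φ ~ c₁ sin(πx/0.6) e^{3.248t} (exponential growth at rate −λ₁ ≈ 3.248).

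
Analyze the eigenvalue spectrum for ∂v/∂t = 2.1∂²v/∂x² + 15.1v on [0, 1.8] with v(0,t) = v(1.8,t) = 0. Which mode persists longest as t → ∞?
Eigenvalues: λₙ = 2.1n²π²/1.8² - 15.1.
First three modes:
  n=1: λ₁ = 2.1π²/1.8² - 15.1 ≈ -8.703
  n=2: λ₂ = 8.4π²/1.8² - 15.1 ≈ 10.488
  n=3: λ₃ = 18.9π²/1.8² - 15.1 ≈ 42.473
Since 2.1π²/1.8² ≈ 6.397 < 15.1, λ₁ < 0.
The n=1 mode grows fastest (−λₙ is largest for n=1) → dominates.
Asymptotic: v ~ c₁ sin(πx/1.8) e^{8.703t} (exponential growth at rate −λ₁ ≈ 8.703).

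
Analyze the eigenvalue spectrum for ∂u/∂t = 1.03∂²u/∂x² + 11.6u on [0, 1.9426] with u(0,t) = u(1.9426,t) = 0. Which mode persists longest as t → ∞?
Eigenvalues: λₙ = 1.03n²π²/1.9426² - 11.6.
First three modes:
  n=1: λ₁ = 1.03π²/1.9426² - 11.6 ≈ -8.906
  n=2: λ₂ = 4.12π²/1.9426² - 11.6 ≈ -0.825
  n=3: λ₃ = 9.27π²/1.9426² - 11.6 ≈ 12.644
Since 1.03π²/1.9426² ≈ 2.694 < 11.6, λ₁ < 0.
The n=1 mode grows fastest (−λₙ is largest for n=1) → dominates.
Asymptotic: u ~ c₁ sin(πx/1.9426) e^{8.906t} (exponential growth at rate −λ₁ ≈ 8.906).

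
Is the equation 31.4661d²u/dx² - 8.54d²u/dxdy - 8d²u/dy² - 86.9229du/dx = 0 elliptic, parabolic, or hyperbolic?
Computing B² - 4AC with A = 31.4661, B = -8.54, C = -8: discriminant = 1079.8468 (positive). Answer: hyperbolic.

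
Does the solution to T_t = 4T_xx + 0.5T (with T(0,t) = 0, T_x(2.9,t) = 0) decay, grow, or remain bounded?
T → 0. Diffusion dominates reaction (r=0.5 < κπ²/(4L²)≈1.17); solution decays.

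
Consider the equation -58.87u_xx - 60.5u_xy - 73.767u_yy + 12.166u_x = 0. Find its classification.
Elliptic. (A = -58.87, B = -60.5, C = -73.767 gives B² - 4AC = -13710.40316.)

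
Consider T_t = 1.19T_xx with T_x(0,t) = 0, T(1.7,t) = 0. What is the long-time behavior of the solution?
As t → ∞, T → 0. Heat escapes through the Dirichlet boundary.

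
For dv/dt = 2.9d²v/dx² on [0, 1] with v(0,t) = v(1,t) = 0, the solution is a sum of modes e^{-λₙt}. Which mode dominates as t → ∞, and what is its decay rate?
Eigenvalues: λₙ = 2.9n²π².
First three modes:
  n=1: λ₁ = 2.9π² ≈ 28.622
  n=2: λ₂ = 11.6π² ≈ 114.487 (4× faster decay)
  n=3: λ₃ = 26.1π² ≈ 257.597 (9× faster decay)
As t → ∞, higher modes decay exponentially faster. The n=1 mode dominates: v ~ c₁ sin(πx) e^{-λ₁t}.
Decay rate: λ₁ = 2.9π² ≈ 28.622.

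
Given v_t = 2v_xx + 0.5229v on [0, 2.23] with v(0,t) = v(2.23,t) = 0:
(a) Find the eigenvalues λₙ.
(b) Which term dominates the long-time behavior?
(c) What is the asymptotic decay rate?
Eigenvalues: λₙ = 2n²π²/2.23² - 0.5229.
First three modes:
  n=1: λ₁ = 2π²/2.23² - 0.5229 ≈ 3.446
  n=2: λ₂ = 8π²/2.23² - 0.5229 ≈ 15.355
  n=3: λ₃ = 18π²/2.23² - 0.5229 ≈ 35.201
Since 2π²/2.23² ≈ 3.969 > 0.5229, all λₙ > 0.
The n=1 mode decays slowest → dominates as t → ∞.
Asymptotic: v ~ c₁ sin(πx/2.23) e^{-λ₁t} with decay rate λ₁ ≈ 3.446.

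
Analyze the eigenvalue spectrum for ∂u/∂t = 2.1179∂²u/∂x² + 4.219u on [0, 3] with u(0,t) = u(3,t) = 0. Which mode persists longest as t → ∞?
Eigenvalues: λₙ = 2.1179n²π²/3² - 4.219.
First three modes:
  n=1: λ₁ = 2.1179π²/3² - 4.219 ≈ -1.896
  n=2: λ₂ = 8.4716π²/3² - 4.219 ≈ 5.071
  n=3: λ₃ = 19.0611π²/3² - 4.219 ≈ 16.684
Since 2.1179π²/3² ≈ 2.323 < 4.219, λ₁ < 0.
The n=1 mode grows fastest (−λₙ is largest for n=1) → dominates.
Asymptotic: u ~ c₁ sin(πx/3) e^{1.896t} (exponential growth at rate −λ₁ ≈ 1.896).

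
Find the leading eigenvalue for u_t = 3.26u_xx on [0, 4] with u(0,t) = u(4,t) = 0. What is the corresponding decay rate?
Eigenvalues: λₙ = 3.26n²π²/4².
First three modes:
  n=1: λ₁ = 3.26π²/4² ≈ 2.011
  n=2: λ₂ = 13.04π²/4² ≈ 8.044 (4× faster decay)
  n=3: λ₃ = 29.34π²/4² ≈ 18.098 (9× faster decay)
As t → ∞, higher modes decay exponentially faster. The n=1 mode dominates: u ~ c₁ sin(πx/4) e^{-λ₁t}.
Decay rate: λ₁ = 3.26π²/4² ≈ 2.011.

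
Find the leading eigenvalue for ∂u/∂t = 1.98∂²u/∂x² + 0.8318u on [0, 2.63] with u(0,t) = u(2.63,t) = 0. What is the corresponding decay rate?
Eigenvalues: λₙ = 1.98n²π²/2.63² - 0.8318.
First three modes:
  n=1: λ₁ = 1.98π²/2.63² - 0.8318 ≈ 1.993
  n=2: λ₂ = 7.92π²/2.63² - 0.8318 ≈ 10.469
  n=3: λ₃ = 17.82π²/2.63² - 0.8318 ≈ 24.595
Since 1.98π²/2.63² ≈ 2.825 > 0.8318, all λₙ > 0.
The n=1 mode decays slowest → dominates as t → ∞.
Asymptotic: u ~ c₁ sin(πx/2.63) e^{-λ₁t} with decay rate λ₁ ≈ 1.993.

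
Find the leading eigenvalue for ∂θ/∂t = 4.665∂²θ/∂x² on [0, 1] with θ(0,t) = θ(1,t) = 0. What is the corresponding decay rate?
Eigenvalues: λₙ = 4.665n²π².
First three modes:
  n=1: λ₁ = 4.665π² ≈ 46.042
  n=2: λ₂ = 18.66π² ≈ 184.167 (4× faster decay)
  n=3: λ₃ = 41.985π² ≈ 414.375 (9× faster decay)
As t → ∞, higher modes decay exponentially faster. The n=1 mode dominates: θ ~ c₁ sin(πx) e^{-λ₁t}.
Decay rate: λ₁ = 4.665π² ≈ 46.042.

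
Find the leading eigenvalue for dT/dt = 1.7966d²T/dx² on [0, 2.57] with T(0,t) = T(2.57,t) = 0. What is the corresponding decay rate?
Eigenvalues: λₙ = 1.7966n²π²/2.57².
First three modes:
  n=1: λ₁ = 1.7966π²/2.57² ≈ 2.685
  n=2: λ₂ = 7.1864π²/2.57² ≈ 10.739 (4× faster decay)
  n=3: λ₃ = 16.1694π²/2.57² ≈ 24.162 (9× faster decay)
As t → ∞, higher modes decay exponentially faster. The n=1 mode dominates: T ~ c₁ sin(πx/2.57) e^{-λ₁t}.
Decay rate: λ₁ = 1.7966π²/2.57² ≈ 2.685.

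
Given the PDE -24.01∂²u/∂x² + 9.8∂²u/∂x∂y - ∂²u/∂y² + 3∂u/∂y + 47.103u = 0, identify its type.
The second-order coefficients are A = -24.01, B = 9.8, C = -1. Since B² - 4AC = 0 = 0, this is a parabolic PDE.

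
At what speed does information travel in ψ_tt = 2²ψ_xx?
Speed = 2. Information travels along characteristics x = x₀ ± 2t.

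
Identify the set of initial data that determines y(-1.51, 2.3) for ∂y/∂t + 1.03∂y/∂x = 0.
A single point: x = -3.879. The characteristic through (-1.51, 2.3) is x - 1.03t = const, so x = -1.51 - 1.03·2.3 = -3.879.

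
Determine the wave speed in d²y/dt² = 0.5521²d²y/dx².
Speed = 0.5521. Information travels along characteristics x = x₀ ± 0.5521t.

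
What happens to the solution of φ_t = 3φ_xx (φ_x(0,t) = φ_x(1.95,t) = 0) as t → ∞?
φ → constant (steady state). Heat is conserved (no flux at boundaries); solution approaches the spatial average.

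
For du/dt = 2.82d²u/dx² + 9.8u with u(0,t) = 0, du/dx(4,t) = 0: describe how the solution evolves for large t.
u grows unboundedly. Reaction dominates diffusion (r=9.8 > κπ²/(4L²)≈0.43); solution grows exponentially.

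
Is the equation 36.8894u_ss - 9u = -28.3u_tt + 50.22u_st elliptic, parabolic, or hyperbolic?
Rewriting in standard form: 36.8894u_ss - 50.22u_st + 28.3u_tt - 9u = 0. Computing B² - 4AC with A = 36.8894, B = -50.22, C = 28.3: discriminant = -1653.83168 (negative). Answer: elliptic.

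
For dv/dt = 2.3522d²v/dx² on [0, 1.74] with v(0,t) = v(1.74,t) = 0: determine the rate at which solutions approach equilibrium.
Eigenvalues: λₙ = 2.3522n²π²/1.74².
First three modes:
  n=1: λ₁ = 2.3522π²/1.74² ≈ 7.668
  n=2: λ₂ = 9.4088π²/1.74² ≈ 30.672 (4× faster decay)
  n=3: λ₃ = 21.1698π²/1.74² ≈ 69.011 (9× faster decay)
As t → ∞, higher modes decay exponentially faster. The n=1 mode dominates: v ~ c₁ sin(πx/1.74) e^{-λ₁t}.
Decay rate: λ₁ = 2.3522π²/1.74² ≈ 7.668.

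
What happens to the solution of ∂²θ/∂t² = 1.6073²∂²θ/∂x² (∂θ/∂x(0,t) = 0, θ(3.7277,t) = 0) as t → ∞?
θ oscillates (no decay). Energy is conserved; the solution oscillates indefinitely as standing waves.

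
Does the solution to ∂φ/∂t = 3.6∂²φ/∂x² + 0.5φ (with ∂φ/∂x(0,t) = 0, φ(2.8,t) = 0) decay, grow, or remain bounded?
φ → 0. Diffusion dominates reaction (r=0.5 < κπ²/(4L²)≈1.13); solution decays.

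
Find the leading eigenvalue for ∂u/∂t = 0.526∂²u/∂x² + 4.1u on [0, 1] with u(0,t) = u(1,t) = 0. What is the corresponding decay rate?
Eigenvalues: λₙ = 0.526n²π²/1² - 4.1.
First three modes:
  n=1: λ₁ = 0.526π² - 4.1 ≈ 1.091
  n=2: λ₂ = 2.104π² - 4.1 ≈ 16.666
  n=3: λ₃ = 4.734π² - 4.1 ≈ 42.623
Since 0.526π² ≈ 5.191 > 4.1, all λₙ > 0.
The n=1 mode decays slowest → dominates as t → ∞.
Asymptotic: u ~ c₁ sin(πx/1) e^{-λ₁t} with decay rate λ₁ ≈ 1.091.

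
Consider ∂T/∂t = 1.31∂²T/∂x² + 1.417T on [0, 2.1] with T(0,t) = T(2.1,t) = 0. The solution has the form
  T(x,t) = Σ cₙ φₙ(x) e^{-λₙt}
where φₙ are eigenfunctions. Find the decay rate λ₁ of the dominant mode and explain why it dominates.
Eigenvalues: λₙ = 1.31n²π²/2.1² - 1.417.
First three modes:
  n=1: λ₁ = 1.31π²/2.1² - 1.417 ≈ 1.515
  n=2: λ₂ = 5.24π²/2.1² - 1.417 ≈ 10.31
  n=3: λ₃ = 11.79π²/2.1² - 1.417 ≈ 24.969
Since 1.31π²/2.1² ≈ 2.932 > 1.417, all λₙ > 0.
The n=1 mode decays slowest → dominates as t → ∞.
Asymptotic: T ~ c₁ sin(πx/2.1) e^{-λ₁t} with decay rate λ₁ ≈ 1.515.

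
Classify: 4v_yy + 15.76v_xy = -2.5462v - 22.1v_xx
Rewriting in standard form: 22.1v_xx + 15.76v_xy + 4v_yy + 2.5462v = 0. Elliptic (discriminant = -105.2224).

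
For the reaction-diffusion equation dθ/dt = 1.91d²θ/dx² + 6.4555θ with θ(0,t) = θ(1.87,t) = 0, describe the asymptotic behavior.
θ grows unboundedly. Reaction dominates diffusion (r=6.4555 > κπ²/L²≈5.39); solution grows exponentially.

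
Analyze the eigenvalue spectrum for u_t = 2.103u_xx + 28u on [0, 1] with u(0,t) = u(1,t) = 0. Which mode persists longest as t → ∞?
Eigenvalues: λₙ = 2.103n²π²/1² - 28.
First three modes:
  n=1: λ₁ = 2.103π² - 28 ≈ -7.244
  n=2: λ₂ = 8.412π² - 28 ≈ 55.023
  n=3: λ₃ = 18.927π² - 28 ≈ 158.802
Since 2.103π² ≈ 20.756 < 28, λ₁ < 0.
The n=1 mode grows fastest (−λₙ is largest for n=1) → dominates.
Asymptotic: u ~ c₁ sin(πx/1) e^{7.244t} (exponential growth at rate −λ₁ ≈ 7.244).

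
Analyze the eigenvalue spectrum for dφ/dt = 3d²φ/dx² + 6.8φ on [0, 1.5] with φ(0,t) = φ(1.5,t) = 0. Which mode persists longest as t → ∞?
Eigenvalues: λₙ = 3n²π²/1.5² - 6.8.
First three modes:
  n=1: λ₁ = 3π²/1.5² - 6.8 ≈ 6.359
  n=2: λ₂ = 12π²/1.5² - 6.8 ≈ 45.838
  n=3: λ₃ = 27π²/1.5² - 6.8 ≈ 111.635
Since 3π²/1.5² ≈ 13.159 > 6.8, all λₙ > 0.
The n=1 mode decays slowest → dominates as t → ∞.
Asymptotic: φ ~ c₁ sin(πx/1.5) e^{-λ₁t} with decay rate λ₁ ≈ 6.359.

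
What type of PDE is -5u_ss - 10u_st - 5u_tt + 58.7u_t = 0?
With A = -5, B = -10, C = -5, the discriminant is 0. This is a parabolic PDE.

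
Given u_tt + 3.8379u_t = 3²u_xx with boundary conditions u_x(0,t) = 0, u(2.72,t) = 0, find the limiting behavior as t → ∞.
u → 0. Damping (γ=3.8379) dissipates energy; oscillations decay exponentially.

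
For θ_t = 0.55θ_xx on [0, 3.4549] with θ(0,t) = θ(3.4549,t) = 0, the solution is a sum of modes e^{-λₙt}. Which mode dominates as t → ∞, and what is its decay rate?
Eigenvalues: λₙ = 0.55n²π²/3.4549².
First three modes:
  n=1: λ₁ = 0.55π²/3.4549² ≈ 0.455
  n=2: λ₂ = 2.2π²/3.4549² ≈ 1.819 (4× faster decay)
  n=3: λ₃ = 4.95π²/3.4549² ≈ 4.093 (9× faster decay)
As t → ∞, higher modes decay exponentially faster. The n=1 mode dominates: θ ~ c₁ sin(πx/3.4549) e^{-λ₁t}.
Decay rate: λ₁ = 0.55π²/3.4549² ≈ 0.455.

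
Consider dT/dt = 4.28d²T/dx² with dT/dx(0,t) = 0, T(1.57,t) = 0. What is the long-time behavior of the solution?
As t → ∞, T → 0. Heat escapes through the Dirichlet boundary.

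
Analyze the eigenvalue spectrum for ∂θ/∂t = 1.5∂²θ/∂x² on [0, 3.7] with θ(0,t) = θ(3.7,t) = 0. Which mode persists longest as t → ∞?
Eigenvalues: λₙ = 1.5n²π²/3.7².
First three modes:
  n=1: λ₁ = 1.5π²/3.7² ≈ 1.081
  n=2: λ₂ = 6π²/3.7² ≈ 4.326 (4× faster decay)
  n=3: λ₃ = 13.5π²/3.7² ≈ 9.733 (9× faster decay)
As t → ∞, higher modes decay exponentially faster. The n=1 mode dominates: θ ~ c₁ sin(πx/3.7) e^{-λ₁t}.
Decay rate: λ₁ = 1.5π²/3.7² ≈ 1.081.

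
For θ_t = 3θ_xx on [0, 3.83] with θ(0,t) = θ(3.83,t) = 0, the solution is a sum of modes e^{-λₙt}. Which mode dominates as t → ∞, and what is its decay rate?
Eigenvalues: λₙ = 3n²π²/3.83².
First three modes:
  n=1: λ₁ = 3π²/3.83² ≈ 2.018
  n=2: λ₂ = 12π²/3.83² ≈ 8.074 (4× faster decay)
  n=3: λ₃ = 27π²/3.83² ≈ 18.166 (9× faster decay)
As t → ∞, higher modes decay exponentially faster. The n=1 mode dominates: θ ~ c₁ sin(πx/3.83) e^{-λ₁t}.
Decay rate: λ₁ = 3π²/3.83² ≈ 2.018.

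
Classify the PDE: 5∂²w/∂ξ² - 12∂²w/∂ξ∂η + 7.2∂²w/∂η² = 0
A = 5, B = -12, C = 7.2. Discriminant B² - 4AC = 0. Since 0 = 0, parabolic.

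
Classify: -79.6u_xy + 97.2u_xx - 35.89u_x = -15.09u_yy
Rewriting in standard form: 97.2u_xx - 79.6u_xy + 15.09u_yy - 35.89u_x = 0. Hyperbolic (discriminant = 469.168).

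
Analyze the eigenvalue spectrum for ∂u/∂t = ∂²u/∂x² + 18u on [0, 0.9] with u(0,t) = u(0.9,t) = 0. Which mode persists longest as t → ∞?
Eigenvalues: λₙ = n²π²/0.9² - 18.
First three modes:
  n=1: λ₁ = π²/0.9² - 18 ≈ -5.815
  n=2: λ₂ = 4π²/0.9² - 18 ≈ 30.739
  n=3: λ₃ = 9π²/0.9² - 18 ≈ 91.662
Since π²/0.9² ≈ 12.185 < 18, λ₁ < 0.
The n=1 mode grows fastest (−λₙ is largest for n=1) → dominates.
Asymptotic: u ~ c₁ sin(πx/0.9) e^{5.815t} (exponential growth at rate −λ₁ ≈ 5.815).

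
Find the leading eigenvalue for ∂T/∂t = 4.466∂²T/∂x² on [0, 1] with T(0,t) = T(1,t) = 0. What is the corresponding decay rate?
Eigenvalues: λₙ = 4.466n²π².
First three modes:
  n=1: λ₁ = 4.466π² ≈ 44.078
  n=2: λ₂ = 17.864π² ≈ 176.311 (4× faster decay)
  n=3: λ₃ = 40.194π² ≈ 396.699 (9× faster decay)
As t → ∞, higher modes decay exponentially faster. The n=1 mode dominates: T ~ c₁ sin(πx) e^{-λ₁t}.
Decay rate: λ₁ = 4.466π² ≈ 44.078.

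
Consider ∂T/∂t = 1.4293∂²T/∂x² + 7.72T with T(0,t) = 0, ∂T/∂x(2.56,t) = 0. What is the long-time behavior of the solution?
As t → ∞, T grows unboundedly. Reaction dominates diffusion (r=7.72 > κπ²/(4L²)≈0.54); solution grows exponentially.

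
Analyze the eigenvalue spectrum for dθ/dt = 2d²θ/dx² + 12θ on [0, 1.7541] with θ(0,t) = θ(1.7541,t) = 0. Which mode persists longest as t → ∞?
Eigenvalues: λₙ = 2n²π²/1.7541² - 12.
First three modes:
  n=1: λ₁ = 2π²/1.7541² - 12 ≈ -5.585
  n=2: λ₂ = 8π²/1.7541² - 12 ≈ 13.661
  n=3: λ₃ = 18π²/1.7541² - 12 ≈ 45.738
Since 2π²/1.7541² ≈ 6.415 < 12, λ₁ < 0.
The n=1 mode grows fastest (−λₙ is largest for n=1) → dominates.
Asymptotic: θ ~ c₁ sin(πx/1.7541) e^{5.585t} (exponential growth at rate −λ₁ ≈ 5.585).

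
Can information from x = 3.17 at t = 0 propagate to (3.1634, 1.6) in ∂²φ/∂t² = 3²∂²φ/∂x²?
Yes. The domain of dependence is [-1.6366, 7.9634], and 3.17 ∈ [-1.6366, 7.9634].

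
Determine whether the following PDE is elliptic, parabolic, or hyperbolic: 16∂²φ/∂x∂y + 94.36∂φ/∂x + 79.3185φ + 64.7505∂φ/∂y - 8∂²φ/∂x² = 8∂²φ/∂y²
Rewriting in standard form: -8∂²φ/∂x² + 16∂²φ/∂x∂y - 8∂²φ/∂y² + 94.36∂φ/∂x + 64.7505∂φ/∂y + 79.3185φ = 0. Coefficients: A = -8, B = 16, C = -8. B² - 4AC = 0, which is zero, so the equation is parabolic.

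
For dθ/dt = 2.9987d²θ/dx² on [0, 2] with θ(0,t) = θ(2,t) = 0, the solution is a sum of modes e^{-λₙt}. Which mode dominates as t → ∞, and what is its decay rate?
Eigenvalues: λₙ = 2.9987n²π²/2².
First three modes:
  n=1: λ₁ = 2.9987π²/2² ≈ 7.399
  n=2: λ₂ = 11.9948π²/2² ≈ 29.596 (4× faster decay)
  n=3: λ₃ = 26.9883π²/2² ≈ 66.591 (9× faster decay)
As t → ∞, higher modes decay exponentially faster. The n=1 mode dominates: θ ~ c₁ sin(πx/2) e^{-λ₁t}.
Decay rate: λ₁ = 2.9987π²/2² ≈ 7.399.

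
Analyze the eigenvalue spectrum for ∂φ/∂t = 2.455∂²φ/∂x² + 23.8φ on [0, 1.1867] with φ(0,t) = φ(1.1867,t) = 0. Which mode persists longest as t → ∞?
Eigenvalues: λₙ = 2.455n²π²/1.1867² - 23.8.
First three modes:
  n=1: λ₁ = 2.455π²/1.1867² - 23.8 ≈ -6.594
  n=2: λ₂ = 9.82π²/1.1867² - 23.8 ≈ 45.022
  n=3: λ₃ = 22.095π²/1.1867² - 23.8 ≈ 131.05
Since 2.455π²/1.1867² ≈ 17.206 < 23.8, λ₁ < 0.
The n=1 mode grows fastest (−λₙ is largest for n=1) → dominates.
Asymptotic: φ ~ c₁ sin(πx/1.1867) e^{6.594t} (exponential growth at rate −λ₁ ≈ 6.594).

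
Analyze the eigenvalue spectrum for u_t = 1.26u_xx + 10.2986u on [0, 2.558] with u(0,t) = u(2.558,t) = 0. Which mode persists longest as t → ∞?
Eigenvalues: λₙ = 1.26n²π²/2.558² - 10.2986.
First three modes:
  n=1: λ₁ = 1.26π²/2.558² - 10.2986 ≈ -8.398
  n=2: λ₂ = 5.04π²/2.558² - 10.2986 ≈ -2.697
  n=3: λ₃ = 11.34π²/2.558² - 10.2986 ≈ 6.806
Since 1.26π²/2.558² ≈ 1.901 < 10.2986, λ₁ < 0.
The n=1 mode grows fastest (−λₙ is largest for n=1) → dominates.
Asymptotic: u ~ c₁ sin(πx/2.558) e^{8.398t} (exponential growth at rate −λ₁ ≈ 8.398).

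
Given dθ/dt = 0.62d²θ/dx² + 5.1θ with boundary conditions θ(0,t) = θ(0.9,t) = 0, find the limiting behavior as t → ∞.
θ → 0. Diffusion dominates reaction (r=5.1 < κπ²/L²≈7.55); solution decays.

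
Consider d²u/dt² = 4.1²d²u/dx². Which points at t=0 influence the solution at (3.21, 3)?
Domain of dependence: [-9.09, 15.51]. Signals travel at speed 4.1, so data within |x - 3.21| ≤ 4.1·3 = 12.3 can reach the point.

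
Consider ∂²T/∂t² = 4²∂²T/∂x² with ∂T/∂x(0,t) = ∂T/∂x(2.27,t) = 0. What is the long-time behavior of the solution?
As t → ∞, T oscillates about a mean that drifts linearly in t (generically unbounded; no decay). There is no damping, so the nonconstant modes persist as standing waves (energy conserved, no decay). But with Neumann conditions at both ends the constant mode has eigenvalue 0: the spatial mean M(t) of T satisfies M'' = 0, so M(t) = M(0) + M'(0)·t. Unless the initial velocity has zero mean (∫T_t(x,0)dx = 0), the solution grows linearly in t (unbounded, though not exponentially); if it does have zero mean, the solution stays bounded and simply oscillates.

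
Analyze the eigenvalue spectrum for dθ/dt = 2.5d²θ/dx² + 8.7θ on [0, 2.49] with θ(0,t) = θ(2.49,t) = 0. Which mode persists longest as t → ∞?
Eigenvalues: λₙ = 2.5n²π²/2.49² - 8.7.
First three modes:
  n=1: λ₁ = 2.5π²/2.49² - 8.7 ≈ -4.72
  n=2: λ₂ = 10π²/2.49² - 8.7 ≈ 7.218
  n=3: λ₃ = 22.5π²/2.49² - 8.7 ≈ 27.117
Since 2.5π²/2.49² ≈ 3.98 < 8.7, λ₁ < 0.
The n=1 mode grows fastest (−λₙ is largest for n=1) → dominates.
Asymptotic: θ ~ c₁ sin(πx/2.49) e^{4.72t} (exponential growth at rate −λ₁ ≈ 4.72).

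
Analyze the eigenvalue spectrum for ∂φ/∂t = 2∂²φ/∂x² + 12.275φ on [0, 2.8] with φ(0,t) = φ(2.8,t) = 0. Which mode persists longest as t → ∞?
Eigenvalues: λₙ = 2n²π²/2.8² - 12.275.
First three modes:
  n=1: λ₁ = 2π²/2.8² - 12.275 ≈ -9.757
  n=2: λ₂ = 8π²/2.8² - 12.275 ≈ -2.204
  n=3: λ₃ = 18π²/2.8² - 12.275 ≈ 10.385
Since 2π²/2.8² ≈ 2.518 < 12.275, λ₁ < 0.
The n=1 mode grows fastest (−λₙ is largest for n=1) → dominates.
Asymptotic: φ ~ c₁ sin(πx/2.8) e^{9.757t} (exponential growth at rate −λ₁ ≈ 9.757).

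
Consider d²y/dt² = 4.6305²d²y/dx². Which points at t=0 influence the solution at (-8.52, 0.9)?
Domain of dependence: [-12.68745, -4.35255]. Signals travel at speed 4.6305, so data within |x - -8.52| ≤ 4.6305·0.9 = 4.16745 can reach the point.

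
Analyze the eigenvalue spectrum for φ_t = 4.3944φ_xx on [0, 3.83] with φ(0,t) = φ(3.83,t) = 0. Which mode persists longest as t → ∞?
Eigenvalues: λₙ = 4.3944n²π²/3.83².
First three modes:
  n=1: λ₁ = 4.3944π²/3.83² ≈ 2.957
  n=2: λ₂ = 17.5776π²/3.83² ≈ 11.827 (4× faster decay)
  n=3: λ₃ = 39.5496π²/3.83² ≈ 26.61 (9× faster decay)
As t → ∞, higher modes decay exponentially faster. The n=1 mode dominates: φ ~ c₁ sin(πx/3.83) e^{-λ₁t}.
Decay rate: λ₁ = 4.3944π²/3.83² ≈ 2.957.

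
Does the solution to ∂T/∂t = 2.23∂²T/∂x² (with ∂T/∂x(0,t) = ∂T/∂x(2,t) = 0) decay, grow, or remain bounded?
T → constant (steady state). Heat is conserved (no flux at boundaries); solution approaches the spatial average.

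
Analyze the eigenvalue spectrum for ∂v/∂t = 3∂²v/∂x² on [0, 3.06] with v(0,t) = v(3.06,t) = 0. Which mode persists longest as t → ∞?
Eigenvalues: λₙ = 3n²π²/3.06².
First three modes:
  n=1: λ₁ = 3π²/3.06² ≈ 3.162
  n=2: λ₂ = 12π²/3.06² ≈ 12.648 (4× faster decay)
  n=3: λ₃ = 27π²/3.06² ≈ 28.459 (9× faster decay)
As t → ∞, higher modes decay exponentially faster. The n=1 mode dominates: v ~ c₁ sin(πx/3.06) e^{-λ₁t}.
Decay rate: λ₁ = 3π²/3.06² ≈ 3.162.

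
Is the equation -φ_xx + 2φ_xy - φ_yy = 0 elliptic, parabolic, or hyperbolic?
Computing B² - 4AC with A = -1, B = 2, C = -1: discriminant = 0 (zero). Answer: parabolic.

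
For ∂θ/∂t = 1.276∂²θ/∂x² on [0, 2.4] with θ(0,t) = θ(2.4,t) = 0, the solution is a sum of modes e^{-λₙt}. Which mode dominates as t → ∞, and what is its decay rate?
Eigenvalues: λₙ = 1.276n²π²/2.4².
First three modes:
  n=1: λ₁ = 1.276π²/2.4² ≈ 2.186
  n=2: λ₂ = 5.104π²/2.4² ≈ 8.746 (4× faster decay)
  n=3: λ₃ = 11.484π²/2.4² ≈ 19.678 (9× faster decay)
As t → ∞, higher modes decay exponentially faster. The n=1 mode dominates: θ ~ c₁ sin(πx/2.4) e^{-λ₁t}.
Decay rate: λ₁ = 1.276π²/2.4² ≈ 2.186.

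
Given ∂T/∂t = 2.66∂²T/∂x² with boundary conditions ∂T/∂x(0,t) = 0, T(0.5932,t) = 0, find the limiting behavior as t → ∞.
T → 0. Heat escapes through the Dirichlet boundary.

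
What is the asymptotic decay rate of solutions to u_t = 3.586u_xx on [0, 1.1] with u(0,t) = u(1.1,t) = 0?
Eigenvalues: λₙ = 3.586n²π²/1.1².
First three modes:
  n=1: λ₁ = 3.586π²/1.1² ≈ 29.25
  n=2: λ₂ = 14.344π²/1.1² ≈ 117 (4× faster decay)
  n=3: λ₃ = 32.274π²/1.1² ≈ 263.249 (9× faster decay)
As t → ∞, higher modes decay exponentially faster. The n=1 mode dominates: u ~ c₁ sin(πx/1.1) e^{-λ₁t}.
Decay rate: λ₁ = 3.586π²/1.1² ≈ 29.25.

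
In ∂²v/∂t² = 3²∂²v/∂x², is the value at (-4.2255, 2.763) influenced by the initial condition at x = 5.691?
No. The domain of dependence is [-12.5145, 4.0635], and 5.691 is outside this interval.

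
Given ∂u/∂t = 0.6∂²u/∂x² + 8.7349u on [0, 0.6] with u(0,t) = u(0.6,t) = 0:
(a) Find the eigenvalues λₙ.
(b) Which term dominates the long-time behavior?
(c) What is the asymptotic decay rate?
Eigenvalues: λₙ = 0.6n²π²/0.6² - 8.7349.
First three modes:
  n=1: λ₁ = 0.6π²/0.6² - 8.7349 ≈ 7.714
  n=2: λ₂ = 2.4π²/0.6² - 8.7349 ≈ 57.062
  n=3: λ₃ = 5.4π²/0.6² - 8.7349 ≈ 139.309
Since 0.6π²/0.6² ≈ 16.449 > 8.7349, all λₙ > 0.
The n=1 mode decays slowest → dominates as t → ∞.
Asymptotic: u ~ c₁ sin(πx/0.6) e^{-λ₁t} with decay rate λ₁ ≈ 7.714.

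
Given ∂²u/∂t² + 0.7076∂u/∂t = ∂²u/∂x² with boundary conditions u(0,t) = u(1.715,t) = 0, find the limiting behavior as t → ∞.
u → 0. Damping (γ=0.7076) dissipates energy; oscillations decay exponentially.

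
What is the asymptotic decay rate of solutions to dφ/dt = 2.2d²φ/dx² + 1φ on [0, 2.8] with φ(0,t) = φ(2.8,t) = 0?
Eigenvalues: λₙ = 2.2n²π²/2.8² - 1.
First three modes:
  n=1: λ₁ = 2.2π²/2.8² - 1 ≈ 1.77
  n=2: λ₂ = 8.8π²/2.8² - 1 ≈ 10.078
  n=3: λ₃ = 19.8π²/2.8² - 1 ≈ 23.926
Since 2.2π²/2.8² ≈ 2.77 > 1, all λₙ > 0.
The n=1 mode decays slowest → dominates as t → ∞.
Asymptotic: φ ~ c₁ sin(πx/2.8) e^{-λ₁t} with decay rate λ₁ ≈ 1.77.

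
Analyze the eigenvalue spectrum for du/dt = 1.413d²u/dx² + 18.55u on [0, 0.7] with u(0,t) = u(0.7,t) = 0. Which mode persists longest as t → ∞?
Eigenvalues: λₙ = 1.413n²π²/0.7² - 18.55.
First three modes:
  n=1: λ₁ = 1.413π²/0.7² - 18.55 ≈ 9.911
  n=2: λ₂ = 5.652π²/0.7² - 18.55 ≈ 95.293
  n=3: λ₃ = 12.717π²/0.7² - 18.55 ≈ 237.596
Since 1.413π²/0.7² ≈ 28.461 > 18.55, all λₙ > 0.
The n=1 mode decays slowest → dominates as t → ∞.
Asymptotic: u ~ c₁ sin(πx/0.7) e^{-λ₁t} with decay rate λ₁ ≈ 9.911.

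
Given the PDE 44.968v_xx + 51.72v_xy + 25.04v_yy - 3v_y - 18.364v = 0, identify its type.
The second-order coefficients are A = 44.968, B = 51.72, C = 25.04. Since B² - 4AC = -1829.03648 < 0, this is an elliptic PDE.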